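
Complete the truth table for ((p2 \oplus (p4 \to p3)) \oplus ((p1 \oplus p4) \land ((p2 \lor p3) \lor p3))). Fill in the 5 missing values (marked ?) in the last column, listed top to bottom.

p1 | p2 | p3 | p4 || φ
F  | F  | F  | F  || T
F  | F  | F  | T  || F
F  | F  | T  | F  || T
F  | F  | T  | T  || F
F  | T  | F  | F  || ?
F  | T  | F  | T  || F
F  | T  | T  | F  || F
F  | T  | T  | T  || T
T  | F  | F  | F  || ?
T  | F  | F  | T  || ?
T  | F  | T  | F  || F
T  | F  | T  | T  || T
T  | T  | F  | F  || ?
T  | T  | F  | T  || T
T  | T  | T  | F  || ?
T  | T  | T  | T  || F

F, T, F, T, T

Row p1=F, p2=T, p3=F, p4=F: (p2 \oplus (p4 \to p3)) = F, ((p1 \oplus p4) \land ((p2 \lor p3) \lor p3)) = F, so the formula = F.
Row p1=T, p2=F, p3=F, p4=F: (p2 \oplus (p4 \to p3)) = T, ((p1 \oplus p4) \land ((p2 \lor p3) \lor p3)) = F, so the formula = T.
Row p1=T, p2=F, p3=F, p4=T: (p2 \oplus (p4 \to p3)) = F, ((p1 \oplus p4) \land ((p2 \lor p3) \lor p3)) = F, so the formula = F.
Row p1=T, p2=T, p3=F, p4=F: (p2 \oplus (p4 \to p3)) = F, ((p1 \oplus p4) \land ((p2 \lor p3) \lor p3)) = T, so the formula = T.
Row p1=T, p2=T, p3=T, p4=F: (p2 \oplus (p4 \to p3)) = F, ((p1 \oplus p4) \land ((p2 \lor p3) \lor p3)) = T, so the formula = T.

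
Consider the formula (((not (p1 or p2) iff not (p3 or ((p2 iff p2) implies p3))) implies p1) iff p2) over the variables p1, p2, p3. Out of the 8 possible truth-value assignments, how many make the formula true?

p1  p2  p3  |  (p1 or p2)  not (p1 or p2)  (p2 iff p2)  ((p2 iff p2) implies p3)  φ
F   F   F   |      F             T              T                  F              T
F   F   T   |      F             T              T                  T              F
F   T   F   |      T             F              T                  F              T
F   T   T   |      T             F              T                  T              F
T   F   F   |      T             F              T                  F              F
T   F   T   |      T             F              T                  T              F
T   T   F   |      T             F              T                  F              T
T   T   T   |      T             F              T                  T              T
The formula is true on 4 of the 8 rows.

4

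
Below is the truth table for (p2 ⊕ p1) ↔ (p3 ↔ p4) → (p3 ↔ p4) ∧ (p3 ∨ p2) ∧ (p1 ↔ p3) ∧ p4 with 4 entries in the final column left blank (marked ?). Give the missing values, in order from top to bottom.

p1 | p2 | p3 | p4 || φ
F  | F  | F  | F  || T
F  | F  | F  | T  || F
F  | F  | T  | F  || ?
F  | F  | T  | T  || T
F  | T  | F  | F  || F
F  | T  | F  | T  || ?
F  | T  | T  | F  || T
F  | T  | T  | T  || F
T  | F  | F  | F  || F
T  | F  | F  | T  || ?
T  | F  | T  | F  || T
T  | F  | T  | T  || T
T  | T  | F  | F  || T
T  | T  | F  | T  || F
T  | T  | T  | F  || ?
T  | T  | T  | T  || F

Row p1=F, p2=F, p3=T, p4=F: (p2 ⊕ p1) = F, ((p3 ↔ p4) → (p3 ↔ p4) ∧ (p3 ∨ p2) ∧ (p1 ↔ p3) ∧ p4) = T, so the formula = F.
Row p1=F, p2=T, p3=F, p4=T: (p2 ⊕ p1) = T, ((p3 ↔ p4) → (p3 ↔ p4) ∧ (p3 ∨ p2) ∧ (p1 ↔ p3) ∧ p4) = T, so the formula = T.
Row p1=T, p2=F, p3=F, p4=T: (p2 ⊕ p1) = T, ((p3 ↔ p4) → (p3 ↔ p4) ∧ (p3 ∨ p2) ∧ (p1 ↔ p3) ∧ p4) = T, so the formula = T.
Row p1=T, p2=T, p3=T, p4=F: (p2 ⊕ p1) = F, ((p3 ↔ p4) → (p3 ↔ p4) ∧ (p3 ∨ p2) ∧ (p1 ↔ p3) ∧ p4) = T, so the formula = F.

F, T, T, F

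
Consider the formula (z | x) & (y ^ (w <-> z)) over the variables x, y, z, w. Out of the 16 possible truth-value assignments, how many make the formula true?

6

x  y  z  w     (z | x)  (w <-> z)  (y ^ (w <-> z))  ((z | x) & (y ^ (w <-> z)))
F  F  F  F        F         T             T                      F             
F  F  F  T        F         F             F                      F             
F  F  T  F        T         F             F                      F             
F  F  T  T        T         T             T                      T             
F  T  F  F        F         T             F                      F             
F  T  F  T        F         F             T                      F             
F  T  T  F        T         F             T                      T             
F  T  T  T        T         T             F                      F             
T  F  F  F        T         T             T                      T             
T  F  F  T        T         F             F                      F             
T  F  T  F        T         F             F                      F             
T  F  T  T        T         T             T                      T             
T  T  F  F        T         T             F                      F             
T  T  F  T        T         F             T                      T             
T  T  T  F        T         F             T                      T             
T  T  T  T        T         T             F                      F             
The formula is true on 6 of the 16 rows.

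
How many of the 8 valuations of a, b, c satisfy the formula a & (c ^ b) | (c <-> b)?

6

a  b  c     ((a & (c ^ b)) | (c <-> b))
T  T  T                  T             
T  T  F                  T             
T  F  T                  T             
T  F  F                  T             
F  T  T                  T             
F  T  F                  F             
F  F  T                  F             
F  F  F                  T             
The formula is true on 6 of the 8 rows.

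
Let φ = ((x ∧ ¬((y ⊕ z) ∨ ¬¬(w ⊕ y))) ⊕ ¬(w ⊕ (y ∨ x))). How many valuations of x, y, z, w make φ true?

  x      y      z      w    |  (y ⊕ z)  (w ⊕ y)  ¬(w ⊕ y)  ¬¬(w ⊕ y)  ((y ⊕ z) ∨ ¬¬(w ⊕ y))  ¬((y ⊕ z) ∨ ¬¬(w ⊕ y))  (x ∧ ¬((y ⊕ z) ∨ ¬¬(w ⊕ y)))  (y ∨ x)  (w ⊕ (y ∨ x))  ¬(w ⊕ (y ∨ x))    φ  
False  False  False  False  |   False    False     True      False            False                   True                      False               False       False           True        True
False  False  False   True  |   False     True    False       True             True                  False                      False               False        True          False       False
False  False   True  False  |    True    False     True      False             True                  False                      False               False       False           True        True
False  False   True   True  |    True     True    False       True             True                  False                      False               False        True          False       False
False   True  False  False  |    True     True    False       True             True                  False                      False                True        True          False       False
False   True  False   True  |    True    False     True      False             True                  False                      False                True       False           True        True
False   True   True  False  |   False     True    False       True             True                  False                      False                True        True          False       False
False   True   True   True  |   False    False     True      False            False                   True                      False                True       False           True        True
 True  False  False  False  |   False    False     True      False            False                   True                       True                True        True          False        True
 True  False  False   True  |   False     True    False       True             True                  False                      False                True       False           True        True
 True  False   True  False  |    True    False     True      False             True                  False                      False                True        True          False       False
 True  False   True   True  |    True     True    False       True             True                  False                      False                True       False           True        True
 True   True  False  False  |    True     True    False       True             True                  False                      False                True        True          False       False
 True   True  False   True  |    True    False     True      False             True                  False                      False                True       False           True        True
 True   True   True  False  |   False     True    False       True             True                  False                      False                True        True          False       False
 True   True   True   True  |   False    False     True      False            False                   True                       True                True       False           True       False
The formula is true on 8 of the 16 rows.

8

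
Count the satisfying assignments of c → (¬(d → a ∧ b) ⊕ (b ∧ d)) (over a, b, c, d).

11

a | b | c | d || (c → (¬(d → (a ∧ b)) ⊕ (b ∧ d)))
1 | 1 | 1 | 1 ||                1                
1 | 1 | 1 | 0 ||                0                
1 | 1 | 0 | 1 ||                1                
1 | 1 | 0 | 0 ||                1                
1 | 0 | 1 | 1 ||                1                
1 | 0 | 1 | 0 ||                0                
1 | 0 | 0 | 1 ||                1                
1 | 0 | 0 | 0 ||                1                
0 | 1 | 1 | 1 ||                0                
0 | 1 | 1 | 0 ||                0                
0 | 1 | 0 | 1 ||                1                
0 | 1 | 0 | 0 ||                1                
0 | 0 | 1 | 1 ||                1                
0 | 0 | 1 | 0 ||                0                
0 | 0 | 0 | 1 ||                1                
0 | 0 | 0 | 0 ||                1                
The formula is true on 11 of the 16 rows.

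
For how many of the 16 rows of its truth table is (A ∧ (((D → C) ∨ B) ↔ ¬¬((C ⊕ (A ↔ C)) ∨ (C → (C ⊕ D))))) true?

A | B | C | D || (D → C) | ((D → C) ∨ B) | (A ↔ C) | (C ⊕ (A ↔ C)) | (C ⊕ D) | (C → (C ⊕ D)) | φ
T | T | T | T ||    T    |       T       |    T    |       F       |    F    |       F       | F
T | T | T | F ||    T    |       T       |    T    |       F       |    T    |       T       | T
T | T | F | T ||    F    |       T       |    F    |       F       |    T    |       T       | T
T | T | F | F ||    T    |       T       |    F    |       F       |    F    |       T       | T
T | F | T | T ||    T    |       T       |    T    |       F       |    F    |       F       | F
T | F | T | F ||    T    |       T       |    T    |       F       |    T    |       T       | T
T | F | F | T ||    F    |       F       |    F    |       F       |    T    |       T       | F
T | F | F | F ||    T    |       T       |    F    |       F       |    F    |       T       | T
F | T | T | T ||    T    |       T       |    F    |       T       |    F    |       F       | F
F | T | T | F ||    T    |       T       |    F    |       T       |    T    |       T       | F
F | T | F | T ||    F    |       T       |    T    |       T       |    T    |       T       | F
F | T | F | F ||    T    |       T       |    T    |       T       |    F    |       T       | F
F | F | T | T ||    T    |       T       |    F    |       T       |    F    |       F       | F
F | F | T | F ||    T    |       T       |    F    |       T       |    T    |       T       | F
F | F | F | T ||    F    |       F       |    T    |       T       |    T    |       T       | F
F | F | F | F ||    T    |       T       |    T    |       T       |    F    |       T       | F
The formula is true on 5 of the 16 rows.

5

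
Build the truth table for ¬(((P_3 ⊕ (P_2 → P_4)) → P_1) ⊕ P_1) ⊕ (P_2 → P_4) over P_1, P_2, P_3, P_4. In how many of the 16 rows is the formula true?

P_1  P_2  P_3  P_4  |  (P_2 → P_4)  (P_3 ⊕ (P_2 → P_4))  ((P_3 ⊕ (P_2 → P_4)) → P_1)  φ
 T    T    T    T   |       T                F                        T               F
 T    T    T    F   |       F                T                        T               T
 T    T    F    T   |       T                T                        T               F
 T    T    F    F   |       F                F                        T               T
 T    F    T    T   |       T                F                        T               F
 T    F    T    F   |       T                F                        T               F
 T    F    F    T   |       T                T                        T               F
 T    F    F    F   |       T                T                        T               F
 F    T    T    T   |       T                F                        T               T
 F    T    T    F   |       F                T                        F               T
 F    T    F    T   |       T                T                        F               F
 F    T    F    F   |       F                F                        T               F
 F    F    T    T   |       T                F                        T               T
 F    F    T    F   |       T                F                        T               T
 F    F    F    T   |       T                T                        F               F
 F    F    F    F   |       T                T                        F               F
The formula is true on 6 of the 16 rows.

6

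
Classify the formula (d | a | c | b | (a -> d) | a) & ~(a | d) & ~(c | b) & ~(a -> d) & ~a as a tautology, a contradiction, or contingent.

contradiction

a  b  c  d     (d | a)  (c | b)  (a -> d)  ((c | b) | (a -> d))  (a | d)  ~(a | d)  ~(c | b)  ~(a -> d)  (~(c | b) & ~(a -> d))  ~a  φ
T  T  T  T        T        T        T               T               T        F         F          F                F             F   F
T  T  T  F        T        T        F               T               T        F         F          T                F             F   F
T  T  F  T        T        T        T               T               T        F         F          F                F             F   F
T  T  F  F        T        T        F               T               T        F         F          T                F             F   F
T  F  T  T        T        T        T               T               T        F         F          F                F             F   F
T  F  T  F        T        T        F               T               T        F         F          T                F             F   F
T  F  F  T        T        F        T               T               T        F         T          F                F             F   F
T  F  F  F        T        F        F               F               T        F         T          T                T             F   F
F  T  T  T        T        T        T               T               T        F         F          F                F             T   F
F  T  T  F        F        T        T               T               F        T         F          F                F             T   F
F  T  F  T        T        T        T               T               T        F         F          F                F             T   F
F  T  F  F        F        T        T               T               F        T         F          F                F             T   F
F  F  T  T        T        T        T               T               T        F         F          F                F             T   F
F  F  T  F        F        T        T               T               F        T         F          F                F             T   F
F  F  F  T        T        F        T               T               T        F         T          F                F             T   F
F  F  F  F        F        F        T               T               F        T         T          F                F             T   F
Every row is F, so the formula is a contradiction.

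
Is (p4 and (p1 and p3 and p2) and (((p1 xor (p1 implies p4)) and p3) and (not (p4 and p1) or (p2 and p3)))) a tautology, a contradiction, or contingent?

contradiction

p1  p2  p3  p4  |  φ
T   T   T   T   |  F
T   T   T   F   |  F
T   T   F   T   |  F
T   T   F   F   |  F
T   F   T   T   |  F
T   F   T   F   |  F
T   F   F   T   |  F
T   F   F   F   |  F
F   T   T   T   |  F
F   T   T   F   |  F
F   T   F   T   |  F
F   T   F   F   |  F
F   F   T   T   |  F
F   F   T   F   |  F
F   F   F   T   |  F
F   F   F   F   |  F
Every row is F, so the formula is a contradiction.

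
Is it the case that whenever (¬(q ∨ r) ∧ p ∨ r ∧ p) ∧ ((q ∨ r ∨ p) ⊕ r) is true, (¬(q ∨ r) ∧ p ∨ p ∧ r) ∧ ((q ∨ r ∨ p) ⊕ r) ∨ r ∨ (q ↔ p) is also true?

yes

p | q | r | φ | ψ
- | - | - | - | -
1 | 1 | 1 | 0 | 1
1 | 1 | 0 | 0 | 1
1 | 0 | 1 | 0 | 1
1 | 0 | 0 | 1 | 1
0 | 1 | 1 | 0 | 1
0 | 1 | 0 | 0 | 0
0 | 0 | 1 | 0 | 1
0 | 0 | 0 | 0 | 1
In every row where φ is true, ψ is also true, so φ ⊨ ψ.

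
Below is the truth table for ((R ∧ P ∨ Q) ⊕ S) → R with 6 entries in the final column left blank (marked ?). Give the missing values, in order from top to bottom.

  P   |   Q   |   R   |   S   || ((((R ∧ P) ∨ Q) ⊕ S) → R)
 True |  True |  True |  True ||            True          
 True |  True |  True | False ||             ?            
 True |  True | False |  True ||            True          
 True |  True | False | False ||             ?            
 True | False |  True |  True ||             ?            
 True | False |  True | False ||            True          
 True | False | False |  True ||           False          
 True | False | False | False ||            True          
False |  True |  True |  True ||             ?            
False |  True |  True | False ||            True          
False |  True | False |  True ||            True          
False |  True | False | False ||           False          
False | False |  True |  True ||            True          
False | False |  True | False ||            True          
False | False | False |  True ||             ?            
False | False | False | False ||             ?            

True, False, True, True, False, True

Row P=True, Q=True, R=True, S=False: ((R ∧ P ∨ Q) ⊕ S) = True, so ((((R ∧ P) ∨ Q) ⊕ S) → R) = True.
Row P=True, Q=True, R=False, S=False: ((R ∧ P ∨ Q) ⊕ S) = True, so ((((R ∧ P) ∨ Q) ⊕ S) → R) = False.
Row P=True, Q=False, R=True, S=True: ((R ∧ P ∨ Q) ⊕ S) = False, so ((((R ∧ P) ∨ Q) ⊕ S) → R) = True.
Row P=False, Q=True, R=True, S=True: ((R ∧ P ∨ Q) ⊕ S) = False, so ((((R ∧ P) ∨ Q) ⊕ S) → R) = True.
Row P=False, Q=False, R=False, S=True: ((R ∧ P ∨ Q) ⊕ S) = True, so ((((R ∧ P) ∨ Q) ⊕ S) → R) = False.
Row P=False, Q=False, R=False, S=False: ((R ∧ P ∨ Q) ⊕ S) = False, so ((((R ∧ P) ∨ Q) ⊕ S) → R) = True.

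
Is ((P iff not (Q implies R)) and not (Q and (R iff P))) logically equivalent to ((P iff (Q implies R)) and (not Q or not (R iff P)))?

not equivalent

  P   |   Q   |   R   ||   φ   |   ψ  
 True |  True |  True || False | False
 True |  True | False ||  True | False
 True | False |  True || False |  True
 True | False | False || False |  True
False |  True |  True ||  True | False
False |  True | False || False | False
False | False |  True ||  True | False
False | False | False ||  True | False
The columns differ at P=True, Q=True, R=False (φ=True, ψ=False), so they are not equivalent.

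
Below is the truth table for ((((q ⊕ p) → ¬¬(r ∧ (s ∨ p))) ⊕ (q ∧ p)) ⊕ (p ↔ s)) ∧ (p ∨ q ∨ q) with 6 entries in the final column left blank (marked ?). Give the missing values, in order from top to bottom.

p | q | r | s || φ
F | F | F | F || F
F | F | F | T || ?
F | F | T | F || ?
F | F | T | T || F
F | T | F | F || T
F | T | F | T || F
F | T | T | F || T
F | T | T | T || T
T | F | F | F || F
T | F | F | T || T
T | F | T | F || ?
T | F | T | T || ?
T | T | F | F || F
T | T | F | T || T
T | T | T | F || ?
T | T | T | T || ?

F, F, T, F, F, T

Row p=F, q=F, r=F, s=T: ((((q ⊕ p) → ¬¬(r ∧ (s ∨ p))) ⊕ (q ∧ p)) ⊕ (p ↔ s)) = T, (p ∨ q ∨ q) = F, so the formula = F.
Row p=F, q=F, r=T, s=F: ((((q ⊕ p) → ¬¬(r ∧ (s ∨ p))) ⊕ (q ∧ p)) ⊕ (p ↔ s)) = F, (p ∨ q ∨ q) = F, so the formula = F.
Row p=T, q=F, r=T, s=F: ((((q ⊕ p) → ¬¬(r ∧ (s ∨ p))) ⊕ (q ∧ p)) ⊕ (p ↔ s)) = T, (p ∨ q ∨ q) = T, so the formula = T.
Row p=T, q=F, r=T, s=T: ((((q ⊕ p) → ¬¬(r ∧ (s ∨ p))) ⊕ (q ∧ p)) ⊕ (p ↔ s)) = F, (p ∨ q ∨ q) = T, so the formula = F.
Row p=T, q=T, r=T, s=F: ((((q ⊕ p) → ¬¬(r ∧ (s ∨ p))) ⊕ (q ∧ p)) ⊕ (p ↔ s)) = F, (p ∨ q ∨ q) = T, so the formula = F.
Row p=T, q=T, r=T, s=T: ((((q ⊕ p) → ¬¬(r ∧ (s ∨ p))) ⊕ (q ∧ p)) ⊕ (p ↔ s)) = T, (p ∨ q ∨ q) = T, so the formula = T.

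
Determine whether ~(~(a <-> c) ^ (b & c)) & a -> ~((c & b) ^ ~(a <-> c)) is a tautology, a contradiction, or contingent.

tautology

a | b | c | (a <-> c) | ~(a <-> c) | (b & c) | (~(a <-> c) ^ (b & c)) | ~(~(a <-> c) ^ (b & c)) | (c & b) | ((c & b) ^ ~(a <-> c)) | ~((c & b) ^ ~(a <-> c)) | φ
- | - | - | --------- | ---------- | ------- | ---------------------- | ----------------------- | ------- | ---------------------- | ----------------------- | -
T | T | T |     T     |     F      |    T    |           T            |            F            |    T    |           T            |            F            | T
T | T | F |     F     |     T      |    F    |           T            |            F            |    F    |           T            |            F            | T
T | F | T |     T     |     F      |    F    |           F            |            T            |    F    |           F            |            T            | T
T | F | F |     F     |     T      |    F    |           T            |            F            |    F    |           T            |            F            | T
F | T | T |     F     |     T      |    T    |           F            |            T            |    T    |           F            |            T            | T
F | T | F |     T     |     F      |    F    |           F            |            T            |    F    |           F            |            T            | T
F | F | T |     F     |     T      |    F    |           T            |            F            |    F    |           T            |            F            | T
F | F | F |     T     |     F      |    F    |           F            |            T            |    F    |           F            |            T            | T
Every row is T, so the formula is a tautology.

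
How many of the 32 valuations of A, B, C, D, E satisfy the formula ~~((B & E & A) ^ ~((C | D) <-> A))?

A  B  C  D  E  |  φ
0  0  0  0  0  |  0
0  0  0  0  1  |  0
0  0  0  1  0  |  1
0  0  0  1  1  |  1
0  0  1  0  0  |  1
0  0  1  0  1  |  1
0  0  1  1  0  |  1
0  0  1  1  1  |  1
0  1  0  0  0  |  0
0  1  0  0  1  |  0
0  1  0  1  0  |  1
0  1  0  1  1  |  1
0  1  1  0  0  |  1
0  1  1  0  1  |  1
0  1  1  1  0  |  1
0  1  1  1  1  |  1
1  0  0  0  0  |  1
1  0  0  0  1  |  1
1  0  0  1  0  |  0
1  0  0  1  1  |  0
1  0  1  0  0  |  0
1  0  1  0  1  |  0
1  0  1  1  0  |  0
1  0  1  1  1  |  0
1  1  0  0  0  |  1
1  1  0  0  1  |  0
1  1  0  1  0  |  0
1  1  0  1  1  |  1
1  1  1  0  0  |  0
1  1  1  0  1  |  1
1  1  1  1  0  |  0
1  1  1  1  1  |  1
The formula is true on 18 of the 32 rows.

18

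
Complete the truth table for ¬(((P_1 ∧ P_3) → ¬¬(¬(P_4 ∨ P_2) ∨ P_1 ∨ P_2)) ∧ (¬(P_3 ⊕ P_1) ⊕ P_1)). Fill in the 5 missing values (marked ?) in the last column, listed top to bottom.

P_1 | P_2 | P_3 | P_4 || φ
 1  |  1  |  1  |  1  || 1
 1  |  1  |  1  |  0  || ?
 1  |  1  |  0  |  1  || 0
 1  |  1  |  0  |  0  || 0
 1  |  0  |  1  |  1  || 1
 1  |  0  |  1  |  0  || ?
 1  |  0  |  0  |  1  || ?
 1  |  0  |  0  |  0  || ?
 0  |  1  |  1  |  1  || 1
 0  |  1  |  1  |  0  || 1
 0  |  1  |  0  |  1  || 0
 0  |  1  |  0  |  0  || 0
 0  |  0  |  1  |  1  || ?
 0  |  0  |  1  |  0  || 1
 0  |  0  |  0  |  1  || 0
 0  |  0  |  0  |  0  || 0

1, 1, 0, 0, 1

Row P_1=1, P_2=1, P_3=1, P_4=0: ((P_1 ∧ P_3) → ¬¬(¬(P_4 ∨ P_2) ∨ P_1 ∨ P_2)) = 1, (¬(P_3 ⊕ P_1) ⊕ P_1) = 0, (((P_1 ∧ P_3) → ¬¬(¬(P_4 ∨ P_2) ∨ P_1 ∨ P_2)) ∧ (¬(P_3 ⊕ P_1) ⊕ P_1)) = 0, so the formula = 1.
Row P_1=1, P_2=0, P_3=1, P_4=0: ((P_1 ∧ P_3) → ¬¬(¬(P_4 ∨ P_2) ∨ P_1 ∨ P_2)) = 1, (¬(P_3 ⊕ P_1) ⊕ P_1) = 0, (((P_1 ∧ P_3) → ¬¬(¬(P_4 ∨ P_2) ∨ P_1 ∨ P_2)) ∧ (¬(P_3 ⊕ P_1) ⊕ P_1)) = 0, so the formula = 1.
Row P_1=1, P_2=0, P_3=0, P_4=1: ((P_1 ∧ P_3) → ¬¬(¬(P_4 ∨ P_2) ∨ P_1 ∨ P_2)) = 1, (¬(P_3 ⊕ P_1) ⊕ P_1) = 1, (((P_1 ∧ P_3) → ¬¬(¬(P_4 ∨ P_2) ∨ P_1 ∨ P_2)) ∧ (¬(P_3 ⊕ P_1) ⊕ P_1)) = 1, so the formula = 0.
Row P_1=1, P_2=0, P_3=0, P_4=0: ((P_1 ∧ P_3) → ¬¬(¬(P_4 ∨ P_2) ∨ P_1 ∨ P_2)) = 1, (¬(P_3 ⊕ P_1) ⊕ P_1) = 1, (((P_1 ∧ P_3) → ¬¬(¬(P_4 ∨ P_2) ∨ P_1 ∨ P_2)) ∧ (¬(P_3 ⊕ P_1) ⊕ P_1)) = 1, so the formula = 0.
Row P_1=0, P_2=0, P_3=1, P_4=1: ((P_1 ∧ P_3) → ¬¬(¬(P_4 ∨ P_2) ∨ P_1 ∨ P_2)) = 1, (¬(P_3 ⊕ P_1) ⊕ P_1) = 0, (((P_1 ∧ P_3) → ¬¬(¬(P_4 ∨ P_2) ∨ P_1 ∨ P_2)) ∧ (¬(P_3 ⊕ P_1) ⊕ P_1)) = 0, so the formula = 1.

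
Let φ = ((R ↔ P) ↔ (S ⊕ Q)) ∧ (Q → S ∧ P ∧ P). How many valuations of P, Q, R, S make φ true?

P  Q  R  S  |  (R ↔ P)  (S ⊕ Q)  ((R ↔ P) ↔ (S ⊕ Q))  (S ∧ P ∧ P)  (Q → (S ∧ P ∧ P))  φ
1  1  1  1  |     1        0              0                1               1          0
1  1  1  0  |     1        1              1                0               0          0
1  1  0  1  |     0        0              1                1               1          1
1  1  0  0  |     0        1              0                0               0          0
1  0  1  1  |     1        1              1                1               1          1
1  0  1  0  |     1        0              0                0               1          0
1  0  0  1  |     0        1              0                1               1          0
1  0  0  0  |     0        0              1                0               1          1
0  1  1  1  |     0        0              1                0               0          0
0  1  1  0  |     0        1              0                0               0          0
0  1  0  1  |     1        0              0                0               0          0
0  1  0  0  |     1        1              1                0               0          0
0  0  1  1  |     0        1              0                0               1          0
0  0  1  0  |     0        0              1                0               1          1
0  0  0  1  |     1        1              1                0               1          1
0  0  0  0  |     1        0              0                0               1          0
The formula is true on 5 of the 16 rows.

5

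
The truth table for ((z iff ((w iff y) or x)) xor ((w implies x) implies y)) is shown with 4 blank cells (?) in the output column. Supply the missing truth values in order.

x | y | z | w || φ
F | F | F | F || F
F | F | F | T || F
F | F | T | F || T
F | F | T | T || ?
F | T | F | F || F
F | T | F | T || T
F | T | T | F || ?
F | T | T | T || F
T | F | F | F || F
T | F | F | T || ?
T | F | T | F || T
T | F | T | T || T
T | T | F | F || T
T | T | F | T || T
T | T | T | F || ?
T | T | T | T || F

T, T, F, F

Row x=F, y=F, z=T, w=T: (z iff ((w iff y) or x)) = F, ((w implies x) implies y) = T, so the formula = T.
Row x=F, y=T, z=T, w=F: (z iff ((w iff y) or x)) = F, ((w implies x) implies y) = T, so the formula = T.
Row x=T, y=F, z=F, w=T: (z iff ((w iff y) or x)) = F, ((w implies x) implies y) = F, so the formula = F.
Row x=T, y=T, z=T, w=F: (z iff ((w iff y) or x)) = T, ((w implies x) implies y) = T, so the formula = F.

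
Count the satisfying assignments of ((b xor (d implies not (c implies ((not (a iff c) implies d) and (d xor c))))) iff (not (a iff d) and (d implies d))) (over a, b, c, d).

  a      b      c      d    |    φ  
 True   True   True   True  |   True
 True   True   True  False  |  False
 True   True  False   True  |  False
 True   True  False  False  |  False
 True  False   True   True  |  False
 True  False   True  False  |   True
 True  False  False   True  |   True
 True  False  False  False  |   True
False   True   True   True  |  False
False   True   True  False  |   True
False   True  False   True  |   True
False   True  False  False  |   True
False  False   True   True  |   True
False  False   True  False  |  False
False  False  False   True  |  False
False  False  False  False  |  False
The formula is true on 8 of the 16 rows.

8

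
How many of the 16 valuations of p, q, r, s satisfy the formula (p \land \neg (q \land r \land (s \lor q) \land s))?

7

p | q | r | s || (s \lor q) | φ
1 | 1 | 1 | 1 ||     1      | 0
1 | 1 | 1 | 0 ||     1      | 1
1 | 1 | 0 | 1 ||     1      | 1
1 | 1 | 0 | 0 ||     1      | 1
1 | 0 | 1 | 1 ||     1      | 1
1 | 0 | 1 | 0 ||     0      | 1
1 | 0 | 0 | 1 ||     1      | 1
1 | 0 | 0 | 0 ||     0      | 1
0 | 1 | 1 | 1 ||     1      | 0
0 | 1 | 1 | 0 ||     1      | 0
0 | 1 | 0 | 1 ||     1      | 0
0 | 1 | 0 | 0 ||     1      | 0
0 | 0 | 1 | 1 ||     1      | 0
0 | 0 | 1 | 0 ||     0      | 0
0 | 0 | 0 | 1 ||     1      | 0
0 | 0 | 0 | 0 ||     0      | 0
The formula is true on 7 of the 16 rows.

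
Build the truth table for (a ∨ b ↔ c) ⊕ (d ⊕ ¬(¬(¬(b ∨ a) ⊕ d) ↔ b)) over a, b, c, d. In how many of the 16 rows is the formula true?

8

a | b | c | d | (a ∨ b) | ((a ∨ b) ↔ c) | (b ∨ a) | ¬(b ∨ a) | (¬(b ∨ a) ⊕ d) | ¬(¬(b ∨ a) ⊕ d) | (¬(¬(b ∨ a) ⊕ d) ↔ b) | ¬(¬(¬(b ∨ a) ⊕ d) ↔ b) | (d ⊕ ¬(¬(¬(b ∨ a) ⊕ d) ↔ b)) | φ
- | - | - | - | ------- | ------------- | ------- | -------- | -------------- | --------------- | --------------------- | ---------------------- | ---------------------------- | -
T | T | T | T |    T    |       T       |    T    |    F     |       T        |        F        |           F           |           T            |              F               | T
T | T | T | F |    T    |       T       |    T    |    F     |       F        |        T        |           T           |           F            |              F               | T
T | T | F | T |    T    |       F       |    T    |    F     |       T        |        F        |           F           |           T            |              F               | F
T | T | F | F |    T    |       F       |    T    |    F     |       F        |        T        |           T           |           F            |              F               | F
T | F | T | T |    T    |       T       |    T    |    F     |       T        |        F        |           T           |           F            |              T               | F
T | F | T | F |    T    |       T       |    T    |    F     |       F        |        T        |           F           |           T            |              T               | F
T | F | F | T |    T    |       F       |    T    |    F     |       T        |        F        |           T           |           F            |              T               | T
T | F | F | F |    T    |       F       |    T    |    F     |       F        |        T        |           F           |           T            |              T               | T
F | T | T | T |    T    |       T       |    T    |    F     |       T        |        F        |           F           |           T            |              F               | T
F | T | T | F |    T    |       T       |    T    |    F     |       F        |        T        |           T           |           F            |              F               | T
F | T | F | T |    T    |       F       |    T    |    F     |       T        |        F        |           F           |           T            |              F               | F
F | T | F | F |    T    |       F       |    T    |    F     |       F        |        T        |           T           |           F            |              F               | F
F | F | T | T |    F    |       F       |    F    |    T     |       F        |        T        |           F           |           T            |              F               | F
F | F | T | F |    F    |       F       |    F    |    T     |       T        |        F        |           T           |           F            |              F               | F
F | F | F | T |    F    |       T       |    F    |    T     |       F        |        T        |           F           |           T            |              F               | T
F | F | F | F |    F    |       T       |    F    |    T     |       T        |        F        |           T           |           F            |              F               | T
The formula is true on 8 of the 16 rows.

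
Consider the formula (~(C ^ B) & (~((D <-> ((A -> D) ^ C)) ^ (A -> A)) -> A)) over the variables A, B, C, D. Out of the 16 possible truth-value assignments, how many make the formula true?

  A   |   B   |   C   |   D   | (C ^ B) | ~(C ^ B) | (A -> D) | ((A -> D) ^ C) | (D <-> ((A -> D) ^ C)) | (A -> A) |   φ  
----- | ----- | ----- | ----- | ------- | -------- | -------- | -------------- | ---------------------- | -------- | -----
 True |  True |  True |  True |  False  |   True   |   True   |     False      |         False          |   True   |  True
 True |  True |  True | False |  False  |   True   |  False   |      True      |         False          |   True   |  True
 True |  True | False |  True |   True  |  False   |   True   |      True      |          True          |   True   | False
 True |  True | False | False |   True  |  False   |  False   |     False      |          True          |   True   | False
 True | False |  True |  True |   True  |  False   |   True   |     False      |         False          |   True   | False
 True | False |  True | False |   True  |  False   |  False   |      True      |         False          |   True   | False
 True | False | False |  True |  False  |   True   |   True   |      True      |          True          |   True   |  True
 True | False | False | False |  False  |   True   |  False   |     False      |          True          |   True   |  True
False |  True |  True |  True |  False  |   True   |   True   |     False      |         False          |   True   |  True
False |  True |  True | False |  False  |   True   |   True   |     False      |          True          |   True   | False
False |  True | False |  True |   True  |  False   |   True   |      True      |          True          |   True   | False
False |  True | False | False |   True  |  False   |   True   |      True      |         False          |   True   | False
False | False |  True |  True |   True  |  False   |   True   |     False      |         False          |   True   | False
False | False |  True | False |   True  |  False   |   True   |     False      |          True          |   True   | False
False | False | False |  True |  False  |   True   |   True   |      True      |          True          |   True   | False
False | False | False | False |  False  |   True   |   True   |      True      |         False          |   True   |  True
The formula is true on 6 of the 16 rows.

6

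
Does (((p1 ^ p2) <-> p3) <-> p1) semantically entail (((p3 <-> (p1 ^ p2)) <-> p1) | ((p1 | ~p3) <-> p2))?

yes

p1 | p2 | p3 || φ | ψ
F  | F  | F  || F | F
F  | F  | T  || T | T
F  | T  | F  || T | T
F  | T  | T  || F | F
T  | F  | F  || F | F
T  | F  | T  || T | T
T  | T  | F  || T | T
T  | T  | T  || F | T
In every row where φ is true, ψ is also true, so φ ⊨ ψ.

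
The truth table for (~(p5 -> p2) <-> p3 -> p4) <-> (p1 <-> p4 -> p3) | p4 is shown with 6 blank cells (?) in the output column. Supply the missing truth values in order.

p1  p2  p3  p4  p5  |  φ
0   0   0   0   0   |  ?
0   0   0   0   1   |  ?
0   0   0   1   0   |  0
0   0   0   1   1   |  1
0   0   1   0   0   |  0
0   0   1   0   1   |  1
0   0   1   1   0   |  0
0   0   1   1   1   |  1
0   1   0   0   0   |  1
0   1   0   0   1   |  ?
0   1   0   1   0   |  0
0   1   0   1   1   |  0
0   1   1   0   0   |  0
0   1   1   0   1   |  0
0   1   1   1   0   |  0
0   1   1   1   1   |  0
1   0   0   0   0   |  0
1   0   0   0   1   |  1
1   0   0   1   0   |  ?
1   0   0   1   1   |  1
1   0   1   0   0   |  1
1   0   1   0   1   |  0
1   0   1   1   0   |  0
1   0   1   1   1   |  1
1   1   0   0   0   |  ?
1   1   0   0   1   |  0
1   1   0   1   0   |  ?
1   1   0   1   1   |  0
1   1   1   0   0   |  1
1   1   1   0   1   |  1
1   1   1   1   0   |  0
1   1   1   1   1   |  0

Row p1=0, p2=0, p3=0, p4=0, p5=0: (~(p5 -> p2) <-> p3 -> p4) = 0, ((p1 <-> p4 -> p3) | p4) = 0, so the formula = 1.
Row p1=0, p2=0, p3=0, p4=0, p5=1: (~(p5 -> p2) <-> p3 -> p4) = 1, ((p1 <-> p4 -> p3) | p4) = 0, so the formula = 0.
Row p1=0, p2=1, p3=0, p4=0, p5=1: (~(p5 -> p2) <-> p3 -> p4) = 0, ((p1 <-> p4 -> p3) | p4) = 0, so the formula = 1.
Row p1=1, p2=0, p3=0, p4=1, p5=0: (~(p5 -> p2) <-> p3 -> p4) = 0, ((p1 <-> p4 -> p3) | p4) = 1, so the formula = 0.
Row p1=1, p2=1, p3=0, p4=0, p5=0: (~(p5 -> p2) <-> p3 -> p4) = 0, ((p1 <-> p4 -> p3) | p4) = 1, so the formula = 0.
Row p1=1, p2=1, p3=0, p4=1, p5=0: (~(p5 -> p2) <-> p3 -> p4) = 0, ((p1 <-> p4 -> p3) | p4) = 1, so the formula = 0.

1, 0, 1, 0, 0, 0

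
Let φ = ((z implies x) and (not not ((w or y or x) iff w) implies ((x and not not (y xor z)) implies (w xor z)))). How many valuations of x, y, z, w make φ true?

11

x | y | z | w | φ
- | - | - | - | -
1 | 1 | 1 | 1 | 1
1 | 1 | 1 | 0 | 1
1 | 1 | 0 | 1 | 1
1 | 1 | 0 | 0 | 1
1 | 0 | 1 | 1 | 0
1 | 0 | 1 | 0 | 1
1 | 0 | 0 | 1 | 1
1 | 0 | 0 | 0 | 1
0 | 1 | 1 | 1 | 0
0 | 1 | 1 | 0 | 0
0 | 1 | 0 | 1 | 1
0 | 1 | 0 | 0 | 1
0 | 0 | 1 | 1 | 0
0 | 0 | 1 | 0 | 0
0 | 0 | 0 | 1 | 1
0 | 0 | 0 | 0 | 1
The formula is true on 11 of the 16 rows.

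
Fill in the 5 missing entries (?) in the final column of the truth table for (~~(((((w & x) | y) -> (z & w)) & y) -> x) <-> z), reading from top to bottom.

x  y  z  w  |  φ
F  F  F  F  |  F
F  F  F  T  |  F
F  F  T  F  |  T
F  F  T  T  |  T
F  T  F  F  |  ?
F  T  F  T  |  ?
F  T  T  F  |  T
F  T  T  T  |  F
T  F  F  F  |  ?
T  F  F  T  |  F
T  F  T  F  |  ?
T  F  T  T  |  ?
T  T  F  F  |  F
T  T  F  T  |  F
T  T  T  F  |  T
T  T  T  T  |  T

Row x=F, y=T, z=F, w=F: ~~(((((w & x) | y) -> (z & w)) & y) -> x) = T, so the formula = F.
Row x=F, y=T, z=F, w=T: ~~(((((w & x) | y) -> (z & w)) & y) -> x) = T, so the formula = F.
Row x=T, y=F, z=F, w=F: ~~(((((w & x) | y) -> (z & w)) & y) -> x) = T, so the formula = F.
Row x=T, y=F, z=T, w=F: ~~(((((w & x) | y) -> (z & w)) & y) -> x) = T, so the formula = T.
Row x=T, y=F, z=T, w=T: ~~(((((w & x) | y) -> (z & w)) & y) -> x) = T, so the formula = T.

F, F, F, T, T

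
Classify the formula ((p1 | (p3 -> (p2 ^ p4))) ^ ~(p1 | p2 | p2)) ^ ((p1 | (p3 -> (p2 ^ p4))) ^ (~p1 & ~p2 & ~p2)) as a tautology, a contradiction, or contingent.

contradiction

p1  p2  p3  p4     (p2 ^ p4)  (p3 -> (p2 ^ p4))  (p1 | (p3 -> (p2 ^ p4)))  (p1 | p2 | p2)  ~(p1 | p2 | p2)  ~p1  ~p2  (~p1 & ~p2 & ~p2)  φ
T   T   T   T          F              F                     T                    T                F          F    F           F          F
T   T   T   F          T              T                     T                    T                F          F    F           F          F
T   T   F   T          F              T                     T                    T                F          F    F           F          F
T   T   F   F          T              T                     T                    T                F          F    F           F          F
T   F   T   T          T              T                     T                    T                F          F    T           F          F
T   F   T   F          F              F                     T                    T                F          F    T           F          F
T   F   F   T          T              T                     T                    T                F          F    T           F          F
T   F   F   F          F              T                     T                    T                F          F    T           F          F
F   T   T   T          F              F                     F                    T                F          T    F           F          F
F   T   T   F          T              T                     T                    T                F          T    F           F          F
F   T   F   T          F              T                     T                    T                F          T    F           F          F
F   T   F   F          T              T                     T                    T                F          T    F           F          F
F   F   T   T          T              T                     T                    F                T          T    T           T          F
F   F   T   F          F              F                     F                    F                T          T    T           T          F
F   F   F   T          T              T                     T                    F                T          T    T           T          F
F   F   F   F          F              T                     T                    F                T          T    T           T          F
Every row is F, so the formula is a contradiction.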